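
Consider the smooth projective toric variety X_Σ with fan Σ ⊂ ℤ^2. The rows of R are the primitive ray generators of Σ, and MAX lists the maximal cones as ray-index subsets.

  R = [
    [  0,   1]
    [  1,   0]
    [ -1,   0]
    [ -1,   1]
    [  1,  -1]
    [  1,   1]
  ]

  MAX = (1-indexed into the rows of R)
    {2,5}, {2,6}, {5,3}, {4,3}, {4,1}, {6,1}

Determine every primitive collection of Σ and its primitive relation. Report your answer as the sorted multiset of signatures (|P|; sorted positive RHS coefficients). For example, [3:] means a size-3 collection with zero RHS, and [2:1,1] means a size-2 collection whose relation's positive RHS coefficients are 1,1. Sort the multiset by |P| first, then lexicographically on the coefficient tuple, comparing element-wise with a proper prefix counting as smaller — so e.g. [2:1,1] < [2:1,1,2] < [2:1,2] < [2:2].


Primitive collections (9):

  • {2,3}:  v_{2} + v_{3} = 0  so sig = [2:]
  • {4,5}:  v_{4} + v_{5} = 0  so sig = [2:]
  • {1,2}:  v_{1} + v_{2} = v_{6}  so sig = [2:1]
  • {1,3}:  v_{1} + v_{3} = v_{4}  so sig = [2:1]
  • {1,5}:  v_{1} + v_{5} = v_{2}  so sig = [2:1]
  • {2,4}:  v_{2} + v_{4} = v_{1}  so sig = [2:1]
  • {3,6}:  v_{3} + v_{6} = v_{1}  so sig = [2:1]
  • {4,6}:  v_{4} + v_{6} = 2·v_{1}  so sig = [2:2]
  • {5,6}:  v_{5} + v_{6} = 2·v_{2}  so sig = [2:2]

Signatures (|P|; sorted positive RHS coefficients), sorted:
    |P|=2: 9 collections, coeffs (), (), (1), (1), (1), (1), (1), (2), (2)


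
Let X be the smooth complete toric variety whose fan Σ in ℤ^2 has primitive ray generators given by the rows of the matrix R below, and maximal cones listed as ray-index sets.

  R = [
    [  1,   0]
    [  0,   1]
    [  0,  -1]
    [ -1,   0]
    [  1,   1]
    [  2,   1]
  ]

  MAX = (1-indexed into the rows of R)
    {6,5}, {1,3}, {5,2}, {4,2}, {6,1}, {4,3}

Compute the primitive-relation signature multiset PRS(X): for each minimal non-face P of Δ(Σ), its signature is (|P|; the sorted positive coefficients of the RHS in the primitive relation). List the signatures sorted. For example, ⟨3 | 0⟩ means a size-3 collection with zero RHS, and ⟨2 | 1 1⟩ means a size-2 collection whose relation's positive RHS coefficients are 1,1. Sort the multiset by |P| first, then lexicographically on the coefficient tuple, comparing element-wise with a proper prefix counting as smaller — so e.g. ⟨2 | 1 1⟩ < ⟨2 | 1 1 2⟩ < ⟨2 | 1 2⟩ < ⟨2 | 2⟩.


The 9 primitive collections of Σ (r=6, n=2):

  P={1,4}:  v_{1} + v_{4} = 0 — sig = ⟨2 | 0⟩
  P={2,3}:  v_{2} + v_{3} = 0 — sig = ⟨2 | 0⟩
  P={1,2}:  v_{1} + v_{2} = v_{5} — sig = ⟨2 | 1⟩
  P={1,5}:  v_{1} + v_{5} = v_{6} — sig = ⟨2 | 1⟩
  P={3,5}:  v_{3} + v_{5} = v_{1} — sig = ⟨2 | 1⟩
  P={4,5}:  v_{4} + v_{5} = v_{2} — sig = ⟨2 | 1⟩
  P={4,6}:  v_{4} + v_{6} = v_{5} — sig = ⟨2 | 1⟩
  P={2,6}:  v_{2} + v_{6} = 2·v_{5} — sig = ⟨2 | 2⟩
  P={3,6}:  v_{3} + v_{6} = 2·v_{1} — sig = ⟨2 | 2⟩

Sorted signature multiset PRS(X):
[⟨2 | 0⟩, ⟨2 | 0⟩, ⟨2 | 1⟩, ⟨2 | 1⟩, ⟨2 | 1⟩, ⟨2 | 1⟩, ⟨2 | 1⟩, ⟨2 | 2⟩, ⟨2 | 2⟩]


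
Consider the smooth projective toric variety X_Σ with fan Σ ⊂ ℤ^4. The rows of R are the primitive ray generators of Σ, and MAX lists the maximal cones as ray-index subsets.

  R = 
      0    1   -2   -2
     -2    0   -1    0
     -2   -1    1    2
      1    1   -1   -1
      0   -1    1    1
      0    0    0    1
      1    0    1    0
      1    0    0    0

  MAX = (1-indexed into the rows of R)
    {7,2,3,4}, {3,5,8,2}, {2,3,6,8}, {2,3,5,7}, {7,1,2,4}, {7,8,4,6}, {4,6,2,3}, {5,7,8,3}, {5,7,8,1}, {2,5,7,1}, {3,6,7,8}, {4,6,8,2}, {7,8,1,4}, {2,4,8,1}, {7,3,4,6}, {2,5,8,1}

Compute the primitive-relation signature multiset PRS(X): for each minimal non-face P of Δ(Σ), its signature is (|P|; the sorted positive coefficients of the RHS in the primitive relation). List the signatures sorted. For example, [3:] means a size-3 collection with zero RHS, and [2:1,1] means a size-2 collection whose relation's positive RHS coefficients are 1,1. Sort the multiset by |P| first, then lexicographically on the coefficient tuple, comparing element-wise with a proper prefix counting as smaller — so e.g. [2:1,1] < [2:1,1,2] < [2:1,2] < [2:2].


|primitive collections| = 7. Relations:

  {1,3}:  v_{1} + v_{3} = v_{2}  ⇒ sig = [2:1]
  {4,5}:  v_{4} + v_{5} = v_{8}  ⇒ sig = [2:1]
  {1,6}:  v_{1} + v_{6} = v_{2} + v_{4} + v_{8}  ⇒ sig = [2:1,1,1]
  {5,6}:  v_{5} + v_{6} = v_{3} + 2·v_{8}  ⇒ sig = [2:1,2]
  {2,7,8}:  v_{2} + v_{7} + v_{8} = 0  ⇒ sig = [3:]
  {3,4,8}:  v_{3} + v_{4} + v_{8} = v_{6}  ⇒ sig = [3:1]
  {2,6,7}:  v_{2} + v_{6} + v_{7} = v_{3} + v_{4}  ⇒ sig = [3:1,1]

Signatures (|P|; sorted positive RHS coefficients), sorted:
    |P|=2: 4 collections, coeffs (1), (1), (1,1,1), (1,2)
    |P|=3: 3 collections, coeffs (), (1), (1,1)


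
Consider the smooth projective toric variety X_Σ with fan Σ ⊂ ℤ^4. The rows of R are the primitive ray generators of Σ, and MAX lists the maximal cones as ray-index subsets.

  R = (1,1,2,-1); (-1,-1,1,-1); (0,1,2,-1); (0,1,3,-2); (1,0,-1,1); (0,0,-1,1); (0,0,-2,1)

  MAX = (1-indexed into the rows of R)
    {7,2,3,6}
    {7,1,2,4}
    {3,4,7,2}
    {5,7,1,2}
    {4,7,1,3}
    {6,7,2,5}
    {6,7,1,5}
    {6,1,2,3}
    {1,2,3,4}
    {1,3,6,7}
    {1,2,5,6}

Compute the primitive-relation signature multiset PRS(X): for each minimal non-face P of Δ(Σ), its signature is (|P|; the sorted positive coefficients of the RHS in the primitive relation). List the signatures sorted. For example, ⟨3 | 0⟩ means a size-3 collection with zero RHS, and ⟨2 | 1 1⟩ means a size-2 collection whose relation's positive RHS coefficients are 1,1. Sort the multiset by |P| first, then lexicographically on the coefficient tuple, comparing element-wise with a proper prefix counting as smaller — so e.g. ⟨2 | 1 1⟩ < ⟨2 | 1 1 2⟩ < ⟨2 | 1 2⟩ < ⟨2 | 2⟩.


Minimal non-faces — 5 found among 7 rays, 11 max cones:

  P = {4,5}:  v_{4} + v_{5} = v_{1}  →  sig = ⟨2 | 1⟩
  P = {4,6}:  v_{4} + v_{6} = v_{3}  →  sig = ⟨2 | 1⟩
  P = {3,5}:  v_{3} + v_{5} = v_{1} + v_{6}  →  sig = ⟨2 | 1 1⟩
  P = {1,2,6,7}:  v_{1} + v_{2} + v_{6} + v_{7} = 0  →  sig = ⟨4 | 0⟩
  P = {1,2,3,7}:  v_{1} + v_{2} + v_{3} + v_{7} = v_{4}  →  sig = ⟨4 | 1⟩

Signatures (|P|; sorted positive RHS coefficients), sorted:
{ ⟨2 | 1⟩ ×2,  ⟨2 | 1 1⟩,  ⟨4 | 0⟩,  ⟨4 | 1⟩ }


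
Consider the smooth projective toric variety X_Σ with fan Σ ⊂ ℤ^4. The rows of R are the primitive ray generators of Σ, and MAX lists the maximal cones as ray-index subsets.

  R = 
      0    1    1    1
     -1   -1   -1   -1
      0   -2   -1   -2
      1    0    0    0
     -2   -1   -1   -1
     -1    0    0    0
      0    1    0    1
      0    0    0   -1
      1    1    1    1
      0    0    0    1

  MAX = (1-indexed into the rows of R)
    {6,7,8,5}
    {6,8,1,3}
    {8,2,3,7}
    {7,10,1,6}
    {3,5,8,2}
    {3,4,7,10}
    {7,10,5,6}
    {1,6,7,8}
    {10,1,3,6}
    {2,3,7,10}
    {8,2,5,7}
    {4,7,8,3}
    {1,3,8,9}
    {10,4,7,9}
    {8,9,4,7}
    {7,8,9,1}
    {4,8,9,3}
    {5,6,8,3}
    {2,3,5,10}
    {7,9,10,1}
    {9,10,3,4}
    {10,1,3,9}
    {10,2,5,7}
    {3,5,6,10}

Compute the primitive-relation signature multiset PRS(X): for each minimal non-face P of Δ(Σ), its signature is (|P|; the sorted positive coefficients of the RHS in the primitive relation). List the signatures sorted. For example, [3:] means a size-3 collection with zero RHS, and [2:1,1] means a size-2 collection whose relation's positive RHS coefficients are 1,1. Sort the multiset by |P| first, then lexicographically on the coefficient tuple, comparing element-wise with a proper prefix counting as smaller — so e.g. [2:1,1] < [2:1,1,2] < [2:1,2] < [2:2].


15 minimal non-faces of Δ(Σ) (on 10 rays):

  {2,9}:  v_{2} + v_{9} = 0 ; sig = [2:]
  {4,6}:  v_{4} + v_{6} = 0 ; sig = [2:]
  {8,10}:  v_{8} + v_{10} = 0 ; sig = [2:]
  {1,2}:  v_{1} + v_{2} = v_{6} ; sig = [2:1]
  {1,4}:  v_{1} + v_{4} = v_{9} ; sig = [2:1]
  {2,6}:  v_{2} + v_{6} = v_{5} ; sig = [2:1]
  {4,5}:  v_{4} + v_{5} = v_{2} ; sig = [2:1]
  {5,9}:  v_{5} + v_{9} = v_{6} ; sig = [2:1]
  {6,9}:  v_{6} + v_{9} = v_{1} ; sig = [2:1]
  {2,4}:  v_{2} + v_{4} = v_{3} + v_{7} ; sig = [2:1,1]
  {1,5}:  v_{1} + v_{5} = 2·v_{6} ; sig = [2:2]
  {1,3,7}:  v_{1} + v_{3} + v_{7} = 0 ; sig = [3:]
  {3,6,7}:  v_{3} + v_{6} + v_{7} = v_{2} ; sig = [3:1]
  {3,7,9}:  v_{3} + v_{7} + v_{9} = v_{4} ; sig = [3:1]
  {3,5,7}:  v_{3} + v_{5} + v_{7} = 2·v_{2} ; sig = [3:2]

Hence PRS(X_Σ) =
[[2:], [2:], [2:], [2:1], [2:1], [2:1], [2:1], [2:1], [2:1], [2:1,1], [2:2], [3:], [3:1], [3:1], [3:2]]


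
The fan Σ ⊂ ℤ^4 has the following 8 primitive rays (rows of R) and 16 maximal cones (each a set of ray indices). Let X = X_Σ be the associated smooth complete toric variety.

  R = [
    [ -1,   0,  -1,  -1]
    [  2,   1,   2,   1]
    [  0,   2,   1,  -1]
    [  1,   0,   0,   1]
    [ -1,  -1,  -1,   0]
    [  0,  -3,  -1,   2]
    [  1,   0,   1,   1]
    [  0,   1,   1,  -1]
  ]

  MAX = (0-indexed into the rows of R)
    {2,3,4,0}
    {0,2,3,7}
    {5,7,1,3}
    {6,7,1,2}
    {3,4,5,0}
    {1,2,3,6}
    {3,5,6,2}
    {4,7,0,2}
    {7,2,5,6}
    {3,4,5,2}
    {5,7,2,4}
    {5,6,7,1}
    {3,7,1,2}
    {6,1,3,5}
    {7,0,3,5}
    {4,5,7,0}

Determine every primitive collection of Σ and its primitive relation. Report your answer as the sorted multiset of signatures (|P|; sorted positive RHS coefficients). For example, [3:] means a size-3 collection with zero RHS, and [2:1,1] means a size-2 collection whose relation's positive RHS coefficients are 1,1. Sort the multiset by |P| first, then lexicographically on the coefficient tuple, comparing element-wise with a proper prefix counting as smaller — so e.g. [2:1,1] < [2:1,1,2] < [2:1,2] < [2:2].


Primitive collections (9):

  • {0,6}:  v_{0} + v_{6} = 0 — sig = [2:]
  • {1,4}:  v_{1} + v_{4} = v_{6} — sig = [2:1]
  • {0,1}:  v_{0} + v_{1} = v_{3} + v_{7} — sig = [2:1,1]
  • {4,6}:  v_{4} + v_{6} = v_{2} + v_{5} — sig = [2:1,1]
  • {3,4,7}:  v_{3} + v_{4} + v_{7} = 0 — sig = [3:]
  • {0,2,5}:  v_{0} + v_{2} + v_{5} = v_{4} — sig = [3:1]
  • {3,6,7}:  v_{3} + v_{6} + v_{7} = v_{1} — sig = [3:1]
  • {1,2,5}:  v_{1} + v_{2} + v_{5} = 2·v_{6} — sig = [3:2]
  • {2,3,5,7}:  v_{2} + v_{3} + v_{5} + v_{7} = v_{6} — sig = [4:1]

Sorted signature multiset PRS(X):
    |P|=2: 4 collections, coeffs (), (1), (1,1), (1,1)
    |P|=3: 4 collections, coeffs (), (1), (1), (2)
    |P|=4: 1 collection, coeffs (1)


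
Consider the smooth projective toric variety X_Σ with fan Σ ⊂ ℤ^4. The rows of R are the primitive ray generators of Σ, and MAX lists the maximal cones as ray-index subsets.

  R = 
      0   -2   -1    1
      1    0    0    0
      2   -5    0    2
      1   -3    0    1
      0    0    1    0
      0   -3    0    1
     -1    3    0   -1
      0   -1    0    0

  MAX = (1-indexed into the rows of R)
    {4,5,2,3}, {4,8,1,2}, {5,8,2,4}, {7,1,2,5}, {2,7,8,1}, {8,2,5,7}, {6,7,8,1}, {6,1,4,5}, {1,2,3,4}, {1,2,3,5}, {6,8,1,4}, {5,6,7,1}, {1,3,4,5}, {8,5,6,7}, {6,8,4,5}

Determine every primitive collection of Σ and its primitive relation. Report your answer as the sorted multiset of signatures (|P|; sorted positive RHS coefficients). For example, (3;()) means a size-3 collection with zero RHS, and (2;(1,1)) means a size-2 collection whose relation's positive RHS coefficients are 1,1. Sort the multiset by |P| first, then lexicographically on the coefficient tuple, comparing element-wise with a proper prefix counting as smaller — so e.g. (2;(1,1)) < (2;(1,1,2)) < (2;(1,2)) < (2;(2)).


Primitive collections (7):

  • {4,7}:  v_{4} + v_{7} = 0  ⇒ sig = (2;())
  • {2,6}:  v_{2} + v_{6} = v_{4}  ⇒ sig = (2;(1))
  • {3,7}:  v_{3} + v_{7} = v_{1} + v_{2} + v_{5}  ⇒ sig = (2;(1,1,1))
  • {3,6}:  v_{3} + v_{6} = v_{1} + 2·v_{4} + v_{5}  ⇒ sig = (2;(1,1,2))
  • {3,8}:  v_{3} + v_{8} = 2·v_{4}  ⇒ sig = (2;(2))
  • {1,5,8}:  v_{1} + v_{5} + v_{8} = v_{6}  ⇒ sig = (3;(1))
  • {1,2,4,5}:  v_{1} + v_{2} + v_{4} + v_{5} = v_{3}  ⇒ sig = (4;(1))

Hence PRS(X_Σ) =
[(2;()), (2;(1)), (2;(1,1,1)), (2;(1,1,2)), (2;(2)), (3;(1)), (4;(1))]


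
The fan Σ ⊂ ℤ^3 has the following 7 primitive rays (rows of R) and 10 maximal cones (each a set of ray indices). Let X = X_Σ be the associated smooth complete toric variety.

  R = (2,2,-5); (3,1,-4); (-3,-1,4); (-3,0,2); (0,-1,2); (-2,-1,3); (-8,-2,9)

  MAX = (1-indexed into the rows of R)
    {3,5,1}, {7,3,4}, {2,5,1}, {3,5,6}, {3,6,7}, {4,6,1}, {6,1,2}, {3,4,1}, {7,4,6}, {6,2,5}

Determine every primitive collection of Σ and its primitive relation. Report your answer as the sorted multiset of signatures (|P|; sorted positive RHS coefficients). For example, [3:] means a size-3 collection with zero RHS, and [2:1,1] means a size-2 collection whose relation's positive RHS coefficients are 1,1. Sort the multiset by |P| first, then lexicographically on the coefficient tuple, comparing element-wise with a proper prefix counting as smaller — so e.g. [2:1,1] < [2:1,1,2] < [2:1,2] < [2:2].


|primitive collections| = 9. Relations:

  • {2,3}:  v_{2} + v_{3} = 0  ⟹  sig = [2:]
  • {4,5}:  v_{4} + v_{5} = v_{3}  ⟹  sig = [2:1]
  • {2,4}:  v_{2} + v_{4} = v_{1} + v_{6}  ⟹  sig = [2:1,1]
  • {2,7}:  v_{2} + v_{7} = v_{4} + v_{6}  ⟹  sig = [2:1,1]
  • {5,7}:  v_{5} + v_{7} = 2·v_{3} + v_{6}  ⟹  sig = [2:1,2]
  • {1,7}:  v_{1} + v_{7} = 2·v_{4}  ⟹  sig = [2:2]
  • {1,5,6}:  v_{1} + v_{5} + v_{6} = 0  ⟹  sig = [3:]
  • {1,3,6}:  v_{1} + v_{3} + v_{6} = v_{4}  ⟹  sig = [3:1]
  • {3,4,6}:  v_{3} + v_{4} + v_{6} = v_{7}  ⟹  sig = [3:1]

Signatures (|P|; sorted positive RHS coefficients), sorted:
[[2:], [2:1], [2:1,1], [2:1,1], [2:1,2], [2:2], [3:], [3:1], [3:1]]


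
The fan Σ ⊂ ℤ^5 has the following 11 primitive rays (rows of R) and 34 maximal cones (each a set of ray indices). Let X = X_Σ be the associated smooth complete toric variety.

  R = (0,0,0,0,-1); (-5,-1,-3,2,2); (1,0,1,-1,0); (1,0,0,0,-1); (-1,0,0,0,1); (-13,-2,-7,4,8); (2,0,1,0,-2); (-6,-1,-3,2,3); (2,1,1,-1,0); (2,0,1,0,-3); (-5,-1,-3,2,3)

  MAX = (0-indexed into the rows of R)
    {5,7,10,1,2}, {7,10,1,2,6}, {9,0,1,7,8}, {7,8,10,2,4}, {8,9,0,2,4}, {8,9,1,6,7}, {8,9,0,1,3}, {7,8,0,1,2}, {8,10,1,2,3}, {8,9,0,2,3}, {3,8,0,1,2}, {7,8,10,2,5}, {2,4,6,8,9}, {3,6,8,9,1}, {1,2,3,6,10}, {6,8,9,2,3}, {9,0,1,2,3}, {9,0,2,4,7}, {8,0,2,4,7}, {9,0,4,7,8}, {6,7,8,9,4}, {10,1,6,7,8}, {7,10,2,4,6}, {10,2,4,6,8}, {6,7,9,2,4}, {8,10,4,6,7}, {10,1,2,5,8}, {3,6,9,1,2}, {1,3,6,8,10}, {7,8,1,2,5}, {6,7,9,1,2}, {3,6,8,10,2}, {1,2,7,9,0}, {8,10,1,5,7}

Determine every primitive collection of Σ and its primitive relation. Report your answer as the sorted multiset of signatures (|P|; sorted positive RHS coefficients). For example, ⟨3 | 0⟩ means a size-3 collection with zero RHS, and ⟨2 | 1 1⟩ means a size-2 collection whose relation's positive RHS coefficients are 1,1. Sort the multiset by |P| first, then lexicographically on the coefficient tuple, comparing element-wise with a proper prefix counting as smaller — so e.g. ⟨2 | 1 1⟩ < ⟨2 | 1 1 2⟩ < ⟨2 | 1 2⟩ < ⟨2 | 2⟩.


Σ has 16 primitive collections:

  P = {3,4}:  v_{3} + v_{4} = 0 ; sig = ⟨2 | 0⟩
  P = {0,6}:  v_{0} + v_{6} = v_{9} ; sig = ⟨2 | 1⟩
  P = {0,10}:  v_{0} + v_{10} = v_{1} ; sig = ⟨2 | 1⟩
  P = {1,4}:  v_{1} + v_{4} = v_{7} ; sig = ⟨2 | 1⟩
  P = {3,7}:  v_{3} + v_{7} = v_{1} ; sig = ⟨2 | 1⟩
  P = {5,6}:  v_{5} + v_{6} = v_{7} + v_{10} ; sig = ⟨2 | 1 1⟩
  P = {5,9}:  v_{5} + v_{9} = v_{1} + v_{7} ; sig = ⟨2 | 1 1⟩
  P = {9,10}:  v_{9} + v_{10} = v_{1} + v_{6} ; sig = ⟨2 | 1 1⟩
  P = {0,5}:  v_{0} + v_{5} = 2·v_{1} + v_{2} + v_{7} + v_{8} ; sig = ⟨2 | 1 1 1 2⟩
  P = {3,5}:  v_{3} + v_{5} = 2·v_{1} + v_{2} + v_{8} + v_{10} ; sig = ⟨2 | 1 1 1 2⟩
  P = {4,5}:  v_{4} + v_{5} = v_{2} + 2·v_{7} + v_{8} + v_{10} ; sig = ⟨2 | 1 1 1 2⟩
  P = {1,2,6,8}:  v_{1} + v_{2} + v_{6} + v_{8} = 0 ; sig = ⟨4 | 0⟩
  P = {1,2,8,9}:  v_{1} + v_{2} + v_{8} + v_{9} = v_{0} ; sig = ⟨4 | 1⟩
  P = {2,6,7,8}:  v_{2} + v_{6} + v_{7} + v_{8} = v_{4} ; sig = ⟨4 | 1⟩
  P = {2,7,8,9}:  v_{2} + v_{7} + v_{8} + v_{9} = v_{0} + v_{4} ; sig = ⟨4 | 1 1⟩
  P = {1,2,7,8,10}:  v_{1} + v_{2} + v_{7} + v_{8} + v_{10} = v_{5} ; sig = ⟨5 | 1⟩

Hence PRS(X_Σ) =
{ ⟨2 | 0⟩,  ⟨2 | 1⟩ ×4,  ⟨2 | 1 1⟩ ×3,  ⟨2 | 1 1 1 2⟩ ×3,  ⟨4 | 0⟩,  ⟨4 | 1⟩ ×2,  ⟨4 | 1 1⟩,  ⟨5 | 1⟩ }


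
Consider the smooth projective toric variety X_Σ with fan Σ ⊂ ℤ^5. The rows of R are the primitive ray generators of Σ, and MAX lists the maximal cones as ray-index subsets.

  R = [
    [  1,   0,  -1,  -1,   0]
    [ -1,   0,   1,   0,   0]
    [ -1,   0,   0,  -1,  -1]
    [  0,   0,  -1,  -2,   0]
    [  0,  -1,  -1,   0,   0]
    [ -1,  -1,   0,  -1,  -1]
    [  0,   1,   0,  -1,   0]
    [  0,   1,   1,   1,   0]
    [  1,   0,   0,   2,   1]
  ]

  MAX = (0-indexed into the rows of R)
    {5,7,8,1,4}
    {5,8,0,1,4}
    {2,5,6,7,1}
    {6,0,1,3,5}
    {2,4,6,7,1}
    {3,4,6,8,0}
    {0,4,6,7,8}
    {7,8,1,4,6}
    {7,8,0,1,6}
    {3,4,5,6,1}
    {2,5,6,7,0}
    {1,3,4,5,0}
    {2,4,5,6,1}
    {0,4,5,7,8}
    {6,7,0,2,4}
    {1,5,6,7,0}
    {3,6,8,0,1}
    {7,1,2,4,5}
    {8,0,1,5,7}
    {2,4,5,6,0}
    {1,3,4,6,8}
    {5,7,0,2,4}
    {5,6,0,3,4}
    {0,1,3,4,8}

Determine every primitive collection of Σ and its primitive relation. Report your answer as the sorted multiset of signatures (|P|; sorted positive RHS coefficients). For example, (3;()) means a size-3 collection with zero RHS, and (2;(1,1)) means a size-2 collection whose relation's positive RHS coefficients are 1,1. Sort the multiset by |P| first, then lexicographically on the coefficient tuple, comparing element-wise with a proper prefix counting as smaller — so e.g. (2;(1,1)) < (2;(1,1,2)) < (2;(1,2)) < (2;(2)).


Minimal non-faces — 9 found among 9 rays, 24 max cones:

  P={3,7}:  v_{3} + v_{7} = v_{6}  ⟹  sig = (2;(1))
  P={2,8}:  v_{2} + v_{8} = v_{4} + v_{7}  ⟹  sig = (2;(1,1))
  P={2,3}:  v_{2} + v_{3} = v_{4} + v_{5} + 2·v_{6}  ⟹  sig = (2;(1,1,2))
  P={5,6,8}:  v_{5} + v_{6} + v_{8} = 0  ⟹  sig = (3;())
  P={0,1,2}:  v_{0} + v_{1} + v_{2} = v_{5} + v_{6}  ⟹  sig = (3;(1,1))
  P={3,5,8}:  v_{3} + v_{5} + v_{8} = v_{0} + v_{1} + v_{4}  ⟹  sig = (3;(1,1,1))
  P={0,1,4,7}:  v_{0} + v_{1} + v_{4} + v_{7} = 0  ⟹  sig = (4;())
  P={0,1,4,6}:  v_{0} + v_{1} + v_{4} + v_{6} = v_{3}  ⟹  sig = (4;(1))
  P={4,5,6,7}:  v_{4} + v_{5} + v_{6} + v_{7} = v_{2}  ⟹  sig = (4;(1))

Signatures (|P|; sorted positive RHS coefficients), sorted:
    |P|=2: 3 collections, coeffs (1), (1,1), (1,1,2)
    |P|=3: 3 collections, coeffs (), (1,1), (1,1,1)
    |P|=4: 3 collections, coeffs (), (1), (1)


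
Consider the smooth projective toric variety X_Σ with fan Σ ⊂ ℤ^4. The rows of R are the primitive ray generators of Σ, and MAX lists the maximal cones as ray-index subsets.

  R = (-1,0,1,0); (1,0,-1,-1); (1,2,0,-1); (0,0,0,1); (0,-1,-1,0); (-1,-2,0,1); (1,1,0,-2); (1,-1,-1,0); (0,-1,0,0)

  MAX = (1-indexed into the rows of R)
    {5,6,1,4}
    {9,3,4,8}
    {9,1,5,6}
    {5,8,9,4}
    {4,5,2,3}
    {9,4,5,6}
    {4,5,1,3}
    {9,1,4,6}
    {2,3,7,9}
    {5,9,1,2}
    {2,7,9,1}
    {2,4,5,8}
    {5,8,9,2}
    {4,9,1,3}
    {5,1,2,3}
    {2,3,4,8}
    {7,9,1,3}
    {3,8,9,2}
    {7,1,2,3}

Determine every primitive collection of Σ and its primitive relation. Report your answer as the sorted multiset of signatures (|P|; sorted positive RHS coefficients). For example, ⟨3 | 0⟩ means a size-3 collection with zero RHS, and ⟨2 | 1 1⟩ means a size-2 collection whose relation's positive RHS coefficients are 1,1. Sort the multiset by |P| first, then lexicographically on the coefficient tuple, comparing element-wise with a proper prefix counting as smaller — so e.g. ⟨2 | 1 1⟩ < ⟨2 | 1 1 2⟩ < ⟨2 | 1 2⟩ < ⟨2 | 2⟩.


14 minimal non-faces of Δ(Σ) (on 9 rays):

  P={3,6}:  v_{3} + v_{6} = 0  so sig = ⟨2 | 0⟩
  P={1,8}:  v_{1} + v_{8} = v_{9}  so sig = ⟨2 | 1⟩
  P={2,6}:  v_{2} + v_{6} = v_{5} + v_{9}  so sig = ⟨2 | 1 1⟩
  P={4,7}:  v_{4} + v_{7} = v_{3} + v_{9}  so sig = ⟨2 | 1 1⟩
  P={6,7}:  v_{6} + v_{7} = v_{1} + v_{2} + v_{9}  so sig = ⟨2 | 1 1 1⟩
  P={6,8}:  v_{6} + v_{8} = v_{4} + v_{5} + 2·v_{9}  so sig = ⟨2 | 1 1 2⟩
  P={7,8}:  v_{7} + v_{8} = v_{2} + v_{3} + 2·v_{9}  so sig = ⟨2 | 1 1 2⟩
  P={5,7}:  v_{5} + v_{7} = v_{1} + 2·v_{2}  so sig = ⟨2 | 1 2⟩
  P={1,2,4}:  v_{1} + v_{2} + v_{4} = 0  so sig = ⟨3 | 0⟩
  P={2,4,9}:  v_{2} + v_{4} + v_{9} = v_{8}  so sig = ⟨3 | 1⟩
  P={3,5,9}:  v_{3} + v_{5} + v_{9} = v_{2}  so sig = ⟨3 | 1⟩
  P={3,5,8}:  v_{3} + v_{5} + v_{8} = 2·v_{2} + v_{4}  so sig = ⟨3 | 1 2⟩
  P={1,2,3,9}:  v_{1} + v_{2} + v_{3} + v_{9} = v_{7}  so sig = ⟨4 | 1⟩
  P={1,4,5,9}:  v_{1} + v_{4} + v_{5} + v_{9} = v_{6}  so sig = ⟨4 | 1⟩

Hence PRS(X_Σ) =
    |P|=2: 8 collections, coeffs (), (1), (1,1), (1,1), (1,1,1), (1,1,2), (1,1,2), (1,2)
    |P|=3: 4 collections, coeffs (), (1), (1), (1,2)
    |P|=4: 2 collections, coeffs (1), (1)


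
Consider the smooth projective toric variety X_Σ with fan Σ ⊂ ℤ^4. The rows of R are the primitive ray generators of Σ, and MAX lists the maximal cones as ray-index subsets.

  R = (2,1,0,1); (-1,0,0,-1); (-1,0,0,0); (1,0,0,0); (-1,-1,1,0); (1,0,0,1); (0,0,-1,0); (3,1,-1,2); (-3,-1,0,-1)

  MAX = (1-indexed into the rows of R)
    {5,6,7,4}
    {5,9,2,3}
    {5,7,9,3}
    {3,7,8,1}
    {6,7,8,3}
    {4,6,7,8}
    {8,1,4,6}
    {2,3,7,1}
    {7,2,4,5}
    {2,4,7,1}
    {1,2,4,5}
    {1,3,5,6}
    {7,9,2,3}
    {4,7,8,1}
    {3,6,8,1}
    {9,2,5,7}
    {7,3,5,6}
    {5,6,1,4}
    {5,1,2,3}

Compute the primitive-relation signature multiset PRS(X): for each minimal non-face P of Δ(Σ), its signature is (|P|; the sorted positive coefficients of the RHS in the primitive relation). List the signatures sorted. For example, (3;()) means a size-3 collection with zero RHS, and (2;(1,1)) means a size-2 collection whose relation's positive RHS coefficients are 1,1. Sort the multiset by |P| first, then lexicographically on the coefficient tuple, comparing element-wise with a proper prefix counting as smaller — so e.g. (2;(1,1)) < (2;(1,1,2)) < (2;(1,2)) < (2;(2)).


11 collections generate NE(X_Σ); each relation:

  P={2,6}:  v_{2} + v_{6} = 0  so sig = (2;())
  P={3,4}:  v_{3} + v_{4} = 0  so sig = (2;())
  P={1,9}:  v_{1} + v_{9} = v_{3}  so sig = (2;(1))
  P={2,8}:  v_{2} + v_{8} = v_{1} + v_{7}  so sig = (2;(1,1))
  P={4,9}:  v_{4} + v_{9} = v_{2} + v_{5} + v_{7}  so sig = (2;(1,1,1))
  P={6,9}:  v_{6} + v_{9} = v_{3} + v_{5} + v_{7}  so sig = (2;(1,1,1))
  P={8,9}:  v_{8} + v_{9} = v_{3} + v_{6} + v_{7}  so sig = (2;(1,1,1))
  P={5,8}:  v_{5} + v_{8} = 2·v_{6}  so sig = (2;(2))
  P={1,5,7}:  v_{1} + v_{5} + v_{7} = v_{6}  so sig = (3;(1))
  P={1,6,7}:  v_{1} + v_{6} + v_{7} = v_{8}  so sig = (3;(1))
  P={2,3,5,7}:  v_{2} + v_{3} + v_{5} + v_{7} = v_{9}  so sig = (4;(1))

so the primitive-relation signature multiset is
    (2;())
    (2;())
    (2;(1))
    (2;(1,1))
    (2;(1,1,1))
    (2;(1,1,1))
    (2;(1,1,1))
    (2;(2))
    (3;(1))
    (3;(1))
    (4;(1))


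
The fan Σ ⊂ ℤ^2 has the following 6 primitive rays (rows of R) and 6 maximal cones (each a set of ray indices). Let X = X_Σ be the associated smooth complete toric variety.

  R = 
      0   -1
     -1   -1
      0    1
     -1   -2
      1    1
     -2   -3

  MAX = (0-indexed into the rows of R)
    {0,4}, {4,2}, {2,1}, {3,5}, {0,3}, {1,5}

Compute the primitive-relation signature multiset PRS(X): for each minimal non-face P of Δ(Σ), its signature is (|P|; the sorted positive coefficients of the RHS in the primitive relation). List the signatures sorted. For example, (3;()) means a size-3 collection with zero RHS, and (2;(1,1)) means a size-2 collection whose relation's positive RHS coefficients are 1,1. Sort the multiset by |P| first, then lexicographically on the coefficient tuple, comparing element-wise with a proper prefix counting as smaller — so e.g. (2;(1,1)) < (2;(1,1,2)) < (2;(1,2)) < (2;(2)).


Δ(Σ) — 6 vertices, 9 min non-faces:

  {0,2}:  v_{0} + v_{2} = 0  so sig = (2;())
  {1,4}:  v_{1} + v_{4} = 0  so sig = (2;())
  {0,1}:  v_{0} + v_{1} = v_{3}  so sig = (2;(1))
  {1,3}:  v_{1} + v_{3} = v_{5}  so sig = (2;(1))
  {2,3}:  v_{2} + v_{3} = v_{1}  so sig = (2;(1))
  {3,4}:  v_{3} + v_{4} = v_{0}  so sig = (2;(1))
  {4,5}:  v_{4} + v_{5} = v_{3}  so sig = (2;(1))
  {0,5}:  v_{0} + v_{5} = 2·v_{3}  so sig = (2;(2))
  {2,5}:  v_{2} + v_{5} = 2·v_{1}  so sig = (2;(2))

so the primitive-relation signature multiset is
[(2;()), (2;()), (2;(1)), (2;(1)), (2;(1)), (2;(1)), (2;(1)), (2;(2)), (2;(2))]


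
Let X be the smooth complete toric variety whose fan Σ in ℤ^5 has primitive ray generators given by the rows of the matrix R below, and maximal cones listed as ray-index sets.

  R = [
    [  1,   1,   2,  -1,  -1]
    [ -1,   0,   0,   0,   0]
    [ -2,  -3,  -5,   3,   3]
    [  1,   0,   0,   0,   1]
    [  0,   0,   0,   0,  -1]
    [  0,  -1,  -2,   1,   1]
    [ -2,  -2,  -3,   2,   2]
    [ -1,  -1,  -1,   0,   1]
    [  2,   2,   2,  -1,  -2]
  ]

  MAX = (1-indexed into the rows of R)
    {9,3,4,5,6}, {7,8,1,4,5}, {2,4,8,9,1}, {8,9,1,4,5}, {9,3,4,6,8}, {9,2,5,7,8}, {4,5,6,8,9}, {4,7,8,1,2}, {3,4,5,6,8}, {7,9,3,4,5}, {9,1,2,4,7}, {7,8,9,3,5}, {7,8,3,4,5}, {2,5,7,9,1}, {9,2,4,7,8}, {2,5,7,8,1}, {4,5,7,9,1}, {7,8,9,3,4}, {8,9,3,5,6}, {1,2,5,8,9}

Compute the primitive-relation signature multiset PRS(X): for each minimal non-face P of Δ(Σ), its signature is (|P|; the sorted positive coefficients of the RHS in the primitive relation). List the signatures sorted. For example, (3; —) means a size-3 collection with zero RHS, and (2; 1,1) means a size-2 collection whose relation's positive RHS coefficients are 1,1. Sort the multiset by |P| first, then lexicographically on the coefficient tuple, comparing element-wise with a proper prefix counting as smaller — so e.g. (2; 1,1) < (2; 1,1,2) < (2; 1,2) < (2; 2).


Minimal non-faces — 9 found among 9 rays, 20 max cones:

  P = {6,7}:  v_{6} + v_{7} = v_{3} ; sig = (2; 1)
  P = {1,6}:  v_{1} + v_{6} = v_{4} + v_{5} ; sig = (2; 1,1)
  P = {1,3}:  v_{1} + v_{3} = v_{4} + v_{5} + v_{7} ; sig = (2; 1,1,1)
  P = {2,6}:  v_{2} + v_{6} = v_{7} + v_{8} + v_{9} ; sig = (2; 1,1,1)
  P = {2,3}:  v_{2} + v_{3} = 2·v_{7} + v_{8} + v_{9} ; sig = (2; 1,1,2)
  P = {2,4,5}:  v_{2} + v_{4} + v_{5} = 0 ; sig = (3; —)
  P = {1,7,8,9}:  v_{1} + v_{7} + v_{8} + v_{9} = 0 ; sig = (4; —)
  P = {4,5,7,8,9}:  v_{4} + v_{5} + v_{7} + v_{8} + v_{9} = v_{6} ; sig = (5; 1)
  P = {3,4,5,8,9}:  v_{3} + v_{4} + v_{5} + v_{8} + v_{9} = 2·v_{6} ; sig = (5; 2)

Sorted signature multiset PRS(X):
[(2; 1), (2; 1,1), (2; 1,1,1), (2; 1,1,1), (2; 1,1,2), (3; —), (4; —), (5; 1), (5; 2)]


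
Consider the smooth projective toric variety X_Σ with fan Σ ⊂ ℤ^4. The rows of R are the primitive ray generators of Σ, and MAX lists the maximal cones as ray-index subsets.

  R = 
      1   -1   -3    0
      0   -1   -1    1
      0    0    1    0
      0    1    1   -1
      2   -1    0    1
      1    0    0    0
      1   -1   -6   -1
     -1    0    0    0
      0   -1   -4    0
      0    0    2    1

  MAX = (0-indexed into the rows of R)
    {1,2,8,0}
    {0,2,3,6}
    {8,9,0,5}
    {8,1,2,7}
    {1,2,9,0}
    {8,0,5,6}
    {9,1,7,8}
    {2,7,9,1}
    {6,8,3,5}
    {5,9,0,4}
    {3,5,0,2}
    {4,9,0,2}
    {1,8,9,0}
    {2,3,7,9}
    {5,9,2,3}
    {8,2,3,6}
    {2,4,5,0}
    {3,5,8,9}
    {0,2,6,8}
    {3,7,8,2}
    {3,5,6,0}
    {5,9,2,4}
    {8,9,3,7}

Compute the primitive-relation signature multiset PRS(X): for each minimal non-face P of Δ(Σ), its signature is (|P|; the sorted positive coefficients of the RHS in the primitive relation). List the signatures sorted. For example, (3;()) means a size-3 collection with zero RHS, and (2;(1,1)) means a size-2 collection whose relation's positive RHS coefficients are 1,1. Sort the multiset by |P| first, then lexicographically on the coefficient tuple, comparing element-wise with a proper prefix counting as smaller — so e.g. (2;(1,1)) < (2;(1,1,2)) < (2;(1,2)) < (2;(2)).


The 18 primitive collections of Σ (r=10, n=4):

  P={1,3}:  v_{1} + v_{3} = 0  so sig = (2;())
  P={5,7}:  v_{5} + v_{7} = 0  so sig = (2;())
  P={0,7}:  v_{0} + v_{7} = v_{2} + v_{8}  so sig = (2;(1,1))
  P={1,5}:  v_{1} + v_{5} = v_{0} + v_{9}  so sig = (2;(1,1))
  P={1,6}:  v_{1} + v_{6} = v_{0} + v_{8}  so sig = (2;(1,1))
  P={6,9}:  v_{6} + v_{9} = v_{5} + v_{8}  so sig = (2;(1,1))
  P={4,7}:  v_{4} + v_{7} = v_{0} + v_{2} + v_{9}  so sig = (2;(1,1,1))
  P={6,7}:  v_{6} + v_{7} = v_{2} + v_{3} + 2·v_{8}  so sig = (2;(1,1,2))
  P={3,4}:  v_{3} + v_{4} = v_{2} + 2·v_{5}  so sig = (2;(1,2))
  P={4,6}:  v_{4} + v_{6} = 2·v_{0} + v_{5}  so sig = (2;(1,2))
  P={4,8}:  v_{4} + v_{8} = 2·v_{0} + v_{9}  so sig = (2;(1,2))
  P={1,4}:  v_{1} + v_{4} = 2·v_{0} + v_{2} + 2·v_{9}  so sig = (2;(1,2,2))
  P={0,3,8}:  v_{0} + v_{3} + v_{8} = v_{6}  so sig = (3;(1))
  P={0,3,9}:  v_{0} + v_{3} + v_{9} = v_{5}  so sig = (3;(1))
  P={2,5,8}:  v_{2} + v_{5} + v_{8} = v_{0}  so sig = (3;(1))
  P={2,8,9}:  v_{2} + v_{8} + v_{9} = v_{1}  so sig = (3;(1))
  P={2,5,6}:  v_{2} + v_{5} + v_{6} = 2·v_{0} + v_{3}  so sig = (3;(1,2))
  P={0,2,5,9}:  v_{0} + v_{2} + v_{5} + v_{9} = v_{4}  so sig = (4;(1))

Sorted signature multiset PRS(X):
    |P|=2: 12 collections, coeffs (), (), (1,1), (1,1), (1,1), (1,1), (1,1,1), (1,1,2), (1,2), (1,2), (1,2), (1,2,2)
    |P|=3: 5 collections, coeffs (1), (1), (1), (1), (1,2)
    |P|=4: 1 collection, coeffs (1)


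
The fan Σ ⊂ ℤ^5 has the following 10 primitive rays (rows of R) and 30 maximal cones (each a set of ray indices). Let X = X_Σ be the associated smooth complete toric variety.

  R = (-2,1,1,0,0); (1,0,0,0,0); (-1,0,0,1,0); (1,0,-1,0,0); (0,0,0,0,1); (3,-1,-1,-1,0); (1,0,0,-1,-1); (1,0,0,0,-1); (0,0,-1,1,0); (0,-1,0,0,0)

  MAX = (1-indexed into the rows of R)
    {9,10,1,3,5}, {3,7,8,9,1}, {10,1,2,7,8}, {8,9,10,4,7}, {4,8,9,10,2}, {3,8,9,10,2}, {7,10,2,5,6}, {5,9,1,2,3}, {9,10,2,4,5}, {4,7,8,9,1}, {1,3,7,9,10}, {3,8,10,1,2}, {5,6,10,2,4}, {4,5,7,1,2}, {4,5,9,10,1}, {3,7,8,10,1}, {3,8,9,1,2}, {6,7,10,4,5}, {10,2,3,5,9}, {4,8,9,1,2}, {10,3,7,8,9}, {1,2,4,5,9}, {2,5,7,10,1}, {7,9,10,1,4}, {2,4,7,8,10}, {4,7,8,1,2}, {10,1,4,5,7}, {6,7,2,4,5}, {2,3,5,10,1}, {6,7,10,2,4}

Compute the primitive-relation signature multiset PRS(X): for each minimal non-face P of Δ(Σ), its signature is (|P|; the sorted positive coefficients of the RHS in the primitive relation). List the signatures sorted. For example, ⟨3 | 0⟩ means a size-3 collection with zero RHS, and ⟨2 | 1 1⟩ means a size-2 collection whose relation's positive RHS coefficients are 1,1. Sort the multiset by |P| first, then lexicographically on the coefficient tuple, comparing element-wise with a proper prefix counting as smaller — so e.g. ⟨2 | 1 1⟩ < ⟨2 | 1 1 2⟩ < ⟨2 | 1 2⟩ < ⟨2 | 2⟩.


|primitive collections| = 15. Relations:

  P = {3,4}:  v_{3} + v_{4} = v_{9} ; sig = ⟨2 | 1⟩
  P = {5,8}:  v_{5} + v_{8} = v_{2} ; sig = ⟨2 | 1⟩
  P = {1,6}:  v_{1} + v_{6} = v_{5} + v_{7} ; sig = ⟨2 | 1 1⟩
  P = {3,6}:  v_{3} + v_{6} = v_{2} + v_{4} + v_{10} ; sig = ⟨2 | 1 1 1⟩
  P = {6,8}:  v_{6} + v_{8} = 2·v_{2} + v_{4} + v_{7} + v_{10} ; sig = ⟨2 | 1 1 1 2⟩
  P = {6,9}:  v_{6} + v_{9} = v_{2} + 2·v_{4} + v_{10} ; sig = ⟨2 | 1 1 2⟩
  P = {3,5,7}:  v_{3} + v_{5} + v_{7} = 0 ; sig = ⟨3 | 0⟩
  P = {2,3,7}:  v_{2} + v_{3} + v_{7} = v_{8} ; sig = ⟨3 | 1⟩
  P = {5,7,9}:  v_{5} + v_{7} + v_{9} = v_{4} ; sig = ⟨3 | 1⟩
  P = {2,7,9}:  v_{2} + v_{7} + v_{9} = v_{4} + v_{8} ; sig = ⟨3 | 1 1⟩
  P = {1,2,4,10}:  v_{1} + v_{2} + v_{4} + v_{10} = 0 ; sig = ⟨4 | 0⟩
  P = {1,2,9,10}:  v_{1} + v_{2} + v_{9} + v_{10} = v_{3} ; sig = ⟨4 | 1⟩
  P = {1,4,8,10}:  v_{1} + v_{4} + v_{8} + v_{10} = v_{3} + v_{7} ; sig = ⟨4 | 1 1⟩
  P = {1,8,9,10}:  v_{1} + v_{8} + v_{9} + v_{10} = 2·v_{3} + v_{7} ; sig = ⟨4 | 1 2⟩
  P = {2,4,5,7,10}:  v_{2} + v_{4} + v_{5} + v_{7} + v_{10} = v_{6} ; sig = ⟨5 | 1⟩

Sorted signature multiset PRS(X):
    |P|=2: 6 collections, coeffs (1), (1), (1,1), (1,1,1), (1,1,1,2), (1,1,2)
    |P|=3: 4 collections, coeffs (), (1), (1), (1,1)
    |P|=4: 4 collections, coeffs (), (1), (1,1), (1,2)
    |P|=5: 1 collection, coeffs (1)


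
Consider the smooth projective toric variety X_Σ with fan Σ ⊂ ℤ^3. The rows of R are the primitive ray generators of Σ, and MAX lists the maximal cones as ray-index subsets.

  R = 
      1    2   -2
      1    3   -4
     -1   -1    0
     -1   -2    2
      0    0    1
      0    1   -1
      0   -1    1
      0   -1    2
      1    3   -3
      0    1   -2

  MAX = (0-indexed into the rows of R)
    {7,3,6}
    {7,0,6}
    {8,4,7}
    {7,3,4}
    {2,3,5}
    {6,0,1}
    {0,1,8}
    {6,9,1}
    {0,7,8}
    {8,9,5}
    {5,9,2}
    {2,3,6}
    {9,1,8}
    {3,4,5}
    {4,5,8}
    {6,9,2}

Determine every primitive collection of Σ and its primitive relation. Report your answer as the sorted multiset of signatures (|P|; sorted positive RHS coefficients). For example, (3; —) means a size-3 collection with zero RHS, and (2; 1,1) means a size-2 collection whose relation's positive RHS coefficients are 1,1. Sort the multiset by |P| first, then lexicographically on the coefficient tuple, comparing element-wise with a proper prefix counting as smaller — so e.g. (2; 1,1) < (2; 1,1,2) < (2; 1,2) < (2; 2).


The 21 primitive collections of Σ (r=10, n=3):

  • {0,3}:  v_{0} + v_{3} = 0 — sig = (2; —)
  • {5,6}:  v_{5} + v_{6} = 0 — sig = (2; —)
  • {7,9}:  v_{7} + v_{9} = 0 — sig = (2; —)
  • {0,2}:  v_{0} + v_{2} = v_{9} — sig = (2; 1)
  • {0,5}:  v_{0} + v_{5} = v_{8} — sig = (2; 1)
  • {0,9}:  v_{0} + v_{9} = v_{1} — sig = (2; 1)
  • {1,3}:  v_{1} + v_{3} = v_{9} — sig = (2; 1)
  • {1,4}:  v_{1} + v_{4} = v_{8} — sig = (2; 1)
  • {1,7}:  v_{1} + v_{7} = v_{0} — sig = (2; 1)
  • {2,7}:  v_{2} + v_{7} = v_{3} — sig = (2; 1)
  • {3,8}:  v_{3} + v_{8} = v_{5} — sig = (2; 1)
  • {3,9}:  v_{3} + v_{9} = v_{2} — sig = (2; 1)
  • {4,6}:  v_{4} + v_{6} = v_{7} — sig = (2; 1)
  • {4,9}:  v_{4} + v_{9} = v_{5} — sig = (2; 1)
  • {5,7}:  v_{5} + v_{7} = v_{4} — sig = (2; 1)
  • {6,8}:  v_{6} + v_{8} = v_{0} — sig = (2; 1)
  • {0,4}:  v_{0} + v_{4} = v_{7} + v_{8} — sig = (2; 1,1)
  • {1,5}:  v_{1} + v_{5} = v_{8} + v_{9} — sig = (2; 1,1)
  • {2,4}:  v_{2} + v_{4} = v_{3} + v_{5} — sig = (2; 1,1)
  • {2,8}:  v_{2} + v_{8} = v_{5} + v_{9} — sig = (2; 1,1)
  • {1,2}:  v_{1} + v_{2} = 2·v_{9} — sig = (2; 2)

so the primitive-relation signature multiset is
    (2; —)
    (2; —)
    (2; —)
    (2; 1)
    (2; 1)
    (2; 1)
    (2; 1)
    (2; 1)
    (2; 1)
    (2; 1)
    (2; 1)
    (2; 1)
    (2; 1)
    (2; 1)
    (2; 1)
    (2; 1)
    (2; 1,1)
    (2; 1,1)
    (2; 1,1)
    (2; 1,1)
    (2; 2)


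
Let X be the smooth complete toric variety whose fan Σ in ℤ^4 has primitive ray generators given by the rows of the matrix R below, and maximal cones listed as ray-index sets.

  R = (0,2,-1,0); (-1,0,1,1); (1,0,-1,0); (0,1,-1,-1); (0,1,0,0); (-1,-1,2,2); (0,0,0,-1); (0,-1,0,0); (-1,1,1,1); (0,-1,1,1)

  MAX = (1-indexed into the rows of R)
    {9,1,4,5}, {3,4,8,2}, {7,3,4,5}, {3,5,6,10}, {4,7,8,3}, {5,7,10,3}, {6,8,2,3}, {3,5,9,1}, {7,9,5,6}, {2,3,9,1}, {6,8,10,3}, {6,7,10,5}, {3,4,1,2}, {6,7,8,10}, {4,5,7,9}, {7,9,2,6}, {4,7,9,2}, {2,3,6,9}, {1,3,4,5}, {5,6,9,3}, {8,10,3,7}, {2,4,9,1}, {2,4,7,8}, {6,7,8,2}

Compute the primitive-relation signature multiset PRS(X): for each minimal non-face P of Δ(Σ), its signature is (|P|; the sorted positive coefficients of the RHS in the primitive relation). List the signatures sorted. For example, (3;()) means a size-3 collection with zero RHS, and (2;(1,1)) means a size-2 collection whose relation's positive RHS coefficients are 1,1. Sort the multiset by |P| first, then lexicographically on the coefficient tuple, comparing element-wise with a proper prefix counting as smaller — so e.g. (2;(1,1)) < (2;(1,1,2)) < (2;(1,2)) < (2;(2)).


Δ(Σ) — 10 vertices, 15 min non-faces:

  P = {4,10}:  v_{4} + v_{10} = 0  so sig = (2;())
  P = {5,8}:  v_{5} + v_{8} = 0  so sig = (2;())
  P = {2,5}:  v_{2} + v_{5} = v_{9}  so sig = (2;(1))
  P = {2,10}:  v_{2} + v_{10} = v_{6}  so sig = (2;(1))
  P = {4,6}:  v_{4} + v_{6} = v_{2}  so sig = (2;(1))
  P = {8,9}:  v_{8} + v_{9} = v_{2}  so sig = (2;(1))
  P = {1,7}:  v_{1} + v_{7} = v_{4} + v_{5}  so sig = (2;(1,1))
  P = {1,10}:  v_{1} + v_{10} = v_{3} + v_{9}  so sig = (2;(1,1))
  P = {9,10}:  v_{9} + v_{10} = v_{5} + v_{6}  so sig = (2;(1,1))
  P = {1,6}:  v_{1} + v_{6} = v_{2} + v_{3} + v_{9}  so sig = (2;(1,1,1))
  P = {1,8}:  v_{1} + v_{8} = v_{2} + v_{3} + v_{4}  so sig = (2;(1,1,1))
  P = {2,3,7}:  v_{2} + v_{3} + v_{7} = 0  so sig = (3;())
  P = {3,4,9}:  v_{3} + v_{4} + v_{9} = v_{1}  so sig = (3;(1))
  P = {3,6,7}:  v_{3} + v_{6} + v_{7} = v_{10}  so sig = (3;(1))
  P = {3,7,9}:  v_{3} + v_{7} + v_{9} = v_{5}  so sig = (3;(1))

so the primitive-relation signature multiset is
{ (2;()) ×2,  (2;(1)) ×4,  (2;(1,1)) ×3,  (2;(1,1,1)) ×2,  (3;()),  (3;(1)) ×3 }


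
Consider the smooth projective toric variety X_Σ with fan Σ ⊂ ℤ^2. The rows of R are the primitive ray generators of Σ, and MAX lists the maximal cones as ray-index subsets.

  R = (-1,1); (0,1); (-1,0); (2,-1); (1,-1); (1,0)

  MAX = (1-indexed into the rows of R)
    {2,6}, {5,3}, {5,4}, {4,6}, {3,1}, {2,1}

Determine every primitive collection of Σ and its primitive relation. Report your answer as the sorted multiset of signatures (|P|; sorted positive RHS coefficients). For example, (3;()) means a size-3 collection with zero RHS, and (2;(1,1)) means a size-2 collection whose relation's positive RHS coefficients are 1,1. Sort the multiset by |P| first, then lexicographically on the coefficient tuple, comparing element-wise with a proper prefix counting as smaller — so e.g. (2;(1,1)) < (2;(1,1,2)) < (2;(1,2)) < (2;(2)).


|primitive collections| = 9. Relations:

  P = {1,5}:  v_{1} + v_{5} = 0  ⟹  sig = (2;())
  P = {3,6}:  v_{3} + v_{6} = 0  ⟹  sig = (2;())
  P = {1,4}:  v_{1} + v_{4} = v_{6}  ⟹  sig = (2;(1))
  P = {1,6}:  v_{1} + v_{6} = v_{2}  ⟹  sig = (2;(1))
  P = {2,3}:  v_{2} + v_{3} = v_{1}  ⟹  sig = (2;(1))
  P = {2,5}:  v_{2} + v_{5} = v_{6}  ⟹  sig = (2;(1))
  P = {3,4}:  v_{3} + v_{4} = v_{5}  ⟹  sig = (2;(1))
  P = {5,6}:  v_{5} + v_{6} = v_{4}  ⟹  sig = (2;(1))
  P = {2,4}:  v_{2} + v_{4} = 2·v_{6}  ⟹  sig = (2;(2))

so the primitive-relation signature multiset is
{ (2;()) ×2,  (2;(1)) ×6,  (2;(2)) }


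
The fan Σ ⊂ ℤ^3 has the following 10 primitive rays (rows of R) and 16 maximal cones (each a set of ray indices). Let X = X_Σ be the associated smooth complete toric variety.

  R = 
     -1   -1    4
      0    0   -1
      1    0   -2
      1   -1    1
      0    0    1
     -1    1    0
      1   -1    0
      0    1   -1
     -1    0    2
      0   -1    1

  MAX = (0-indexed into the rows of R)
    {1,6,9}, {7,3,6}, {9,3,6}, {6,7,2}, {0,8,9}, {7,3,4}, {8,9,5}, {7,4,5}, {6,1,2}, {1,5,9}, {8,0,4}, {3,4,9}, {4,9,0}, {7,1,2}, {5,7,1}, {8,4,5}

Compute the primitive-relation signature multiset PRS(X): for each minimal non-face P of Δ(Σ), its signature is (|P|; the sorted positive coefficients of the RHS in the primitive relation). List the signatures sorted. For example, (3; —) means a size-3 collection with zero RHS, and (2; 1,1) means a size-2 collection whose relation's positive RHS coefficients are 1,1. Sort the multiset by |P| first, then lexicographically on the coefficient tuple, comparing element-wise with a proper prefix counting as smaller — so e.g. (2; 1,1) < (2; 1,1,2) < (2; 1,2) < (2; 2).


|primitive collections| = 24. Relations:

  P = {1,4}:  v_{1} + v_{4} = 0  ⟹  sig = (2; —)
  P = {2,8}:  v_{2} + v_{8} = 0  ⟹  sig = (2; —)
  P = {5,6}:  v_{5} + v_{6} = 0  ⟹  sig = (2; —)
  P = {7,9}:  v_{7} + v_{9} = 0  ⟹  sig = (2; —)
  P = {1,3}:  v_{1} + v_{3} = v_{6}  ⟹  sig = (2; 1)
  P = {3,5}:  v_{3} + v_{5} = v_{4}  ⟹  sig = (2; 1)
  P = {4,6}:  v_{4} + v_{6} = v_{3}  ⟹  sig = (2; 1)
  P = {0,1}:  v_{0} + v_{1} = v_{8} + v_{9}  ⟹  sig = (2; 1,1)
  P = {0,2}:  v_{0} + v_{2} = v_{4} + v_{9}  ⟹  sig = (2; 1,1)
  P = {0,7}:  v_{0} + v_{7} = v_{4} + v_{8}  ⟹  sig = (2; 1,1)
  P = {1,8}:  v_{1} + v_{8} = v_{5} + v_{9}  ⟹  sig = (2; 1,1)
  P = {2,4}:  v_{2} + v_{4} = v_{6} + v_{7}  ⟹  sig = (2; 1,1)
  P = {2,5}:  v_{2} + v_{5} = v_{1} + v_{7}  ⟹  sig = (2; 1,1)
  P = {2,9}:  v_{2} + v_{9} = v_{1} + v_{6}  ⟹  sig = (2; 1,1)
  P = {6,8}:  v_{6} + v_{8} = v_{4} + v_{9}  ⟹  sig = (2; 1,1)
  P = {7,8}:  v_{7} + v_{8} = v_{4} + v_{5}  ⟹  sig = (2; 1,1)
  P = {2,3}:  v_{2} + v_{3} = 2·v_{6} + v_{7}  ⟹  sig = (2; 1,2)
  P = {3,8}:  v_{3} + v_{8} = 2·v_{4} + v_{9}  ⟹  sig = (2; 1,2)
  P = {0,5}:  v_{0} + v_{5} = 2·v_{8}  ⟹  sig = (2; 2)
  P = {0,6}:  v_{0} + v_{6} = 2·v_{4} + 2·v_{9}  ⟹  sig = (2; 2,2)
  P = {0,3}:  v_{0} + v_{3} = 3·v_{4} + 2·v_{9}  ⟹  sig = (2; 2,3)
  P = {1,6,7}:  v_{1} + v_{6} + v_{7} = v_{2}  ⟹  sig = (3; 1)
  P = {4,5,9}:  v_{4} + v_{5} + v_{9} = v_{8}  ⟹  sig = (3; 1)
  P = {4,8,9}:  v_{4} + v_{8} + v_{9} = v_{0}  ⟹  sig = (3; 1)

Signatures (|P|; sorted positive RHS coefficients), sorted:
[(2; —), (2; —), (2; —), (2; —), (2; 1), (2; 1), (2; 1), (2; 1,1), (2; 1,1), (2; 1,1), (2; 1,1), (2; 1,1), (2; 1,1), (2; 1,1), (2; 1,1), (2; 1,1), (2; 1,2), (2; 1,2), (2; 2), (2; 2,2), (2; 2,3), (3; 1), (3; 1), (3; 1)]
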